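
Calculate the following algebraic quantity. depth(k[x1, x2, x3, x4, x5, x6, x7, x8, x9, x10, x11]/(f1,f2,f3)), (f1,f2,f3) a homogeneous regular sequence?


depth(R)=11
depth(R/I)=11-3=8


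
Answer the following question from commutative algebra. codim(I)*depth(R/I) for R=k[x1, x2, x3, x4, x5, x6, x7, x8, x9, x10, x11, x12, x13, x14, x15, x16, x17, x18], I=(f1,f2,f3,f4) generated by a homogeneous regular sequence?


codim=4, depth=dim(R/I)=18-4=14
Product=4*14=56


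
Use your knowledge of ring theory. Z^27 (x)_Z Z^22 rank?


rank(M(x)N) = rank(M)*rank(N)
27*22 = 594


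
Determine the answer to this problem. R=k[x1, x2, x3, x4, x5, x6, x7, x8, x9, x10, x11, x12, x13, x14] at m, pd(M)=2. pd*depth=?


pd+depth=14
depth=14-2=12
pd*depth=2*12=24


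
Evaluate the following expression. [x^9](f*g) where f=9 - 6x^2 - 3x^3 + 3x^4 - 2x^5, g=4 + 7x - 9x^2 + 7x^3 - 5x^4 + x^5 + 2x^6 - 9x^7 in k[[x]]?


[x^9] = sum a_i*b_j, i+j=9
  -6*-9=54
  -3*2=-6
  3*1=3
  -2*-5=10
Sum=61


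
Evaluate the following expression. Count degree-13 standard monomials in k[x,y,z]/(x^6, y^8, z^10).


Need i<6, j<8, k<10 with i+j+k=13.
For each i, j ranges over max(0,13-i-9)..min(7,13-i):
  i=0: j in [4,7] -> 4
  i=1: j in [3,7] -> 5
  i=2: j in [2,7] -> 6
  i=3: j in [1,7] -> 7
  i=4: j in [0,7] -> 8
  i=5: j in [0,7] -> 8
H(13) = 4+5+6+7+8+8 = 38


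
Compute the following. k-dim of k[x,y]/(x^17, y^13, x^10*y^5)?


k[x,y]/I, I = (x^17, y^13, x^10*y^5)
Rect: 17x13=221. Corner: (17-10)x(13-5)=56.
dim = 221-56 = 165


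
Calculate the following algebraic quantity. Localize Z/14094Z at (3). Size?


3-primary part: 14094=3^5*58
Size=3^5=243


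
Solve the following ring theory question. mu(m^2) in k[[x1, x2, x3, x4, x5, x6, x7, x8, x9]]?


C(n+d-1,d)=C(10,2)=45


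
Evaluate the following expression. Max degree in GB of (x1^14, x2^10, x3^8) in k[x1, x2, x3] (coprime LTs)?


Pure powers, coprime LTs => already GB.
Degrees: 14, 10, 8
Max=14


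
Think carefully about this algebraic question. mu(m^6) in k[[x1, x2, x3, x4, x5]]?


C(n+d-1,d)=C(10,6)=210


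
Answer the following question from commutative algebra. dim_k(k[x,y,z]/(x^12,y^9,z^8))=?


Basis: x^iy^jz^k, i<12,j<9,k<8
12*9*8=864


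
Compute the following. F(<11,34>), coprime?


gcd(11,34)=1 => F=ab-a-b=11*34-11-34=374-45=329


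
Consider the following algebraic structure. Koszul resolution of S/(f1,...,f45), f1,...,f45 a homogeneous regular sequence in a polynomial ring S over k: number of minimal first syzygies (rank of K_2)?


Regular sequence => Koszul complex is the minimal free resolution.
Syz_1 minimally generated by Koszul relations f_i*e_j - f_j*e_i (i<j): mu(Syz_1) = beta_2 = C(m,2) = m(m-1)/2
m=45
45*44/2 = 990


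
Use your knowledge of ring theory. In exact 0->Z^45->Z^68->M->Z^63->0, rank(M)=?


Alt sum=0:
(-1)^0*45 + (-1)^1*68 + (-1)^2*? + (-1)^3*63=0
rank(M)=86


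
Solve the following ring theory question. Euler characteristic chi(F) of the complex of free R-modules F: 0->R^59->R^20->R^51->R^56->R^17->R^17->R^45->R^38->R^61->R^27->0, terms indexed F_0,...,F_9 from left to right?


chi = sum (-1)^i * rank:
(-1)^0*59=59
(-1)^1*20=-20
(-1)^2*51=51
(-1)^3*56=-56
(-1)^4*17=17
(-1)^5*17=-17
(-1)^6*45=45
(-1)^7*38=-38
(-1)^8*61=61
(-1)^9*27=-27
chi=75


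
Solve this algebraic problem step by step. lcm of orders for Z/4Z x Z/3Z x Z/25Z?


Exponent = lcm of the cyclic orders; pairwise coprime => product.
2^2*3^1*5^2=4*3*25=300


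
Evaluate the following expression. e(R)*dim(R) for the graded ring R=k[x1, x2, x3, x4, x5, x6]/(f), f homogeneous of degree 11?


e(R)=deg(f)=11, dim(R)=6-1=5
e*dim=11*5=55


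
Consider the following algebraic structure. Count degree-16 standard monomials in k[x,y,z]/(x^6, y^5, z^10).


Need i<6, j<5, k<10 with i+j+k=16.
For each i, j ranges over max(0,16-i-9)..min(4,16-i):
  i=0: j in [7,4] -> 0
  i=1: j in [6,4] -> 0
  i=2: j in [5,4] -> 0
  i=3: j in [4,4] -> 1
  i=4: j in [3,4] -> 2
  i=5: j in [2,4] -> 3
H(16) = 0+0+0+1+2+3 = 6


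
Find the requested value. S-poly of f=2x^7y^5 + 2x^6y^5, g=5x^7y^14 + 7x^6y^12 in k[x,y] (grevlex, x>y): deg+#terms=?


LT(f)=2x^7y^5, LT(g)=5x^7y^14
lcm(LM)=x^7y^14
S(f,g) (scaled by 10 to clear denominators) = 5y^9*f - 2*g = 10x^6y^14 - 14x^6y^12
2 terms, deg 20.
20+2=22


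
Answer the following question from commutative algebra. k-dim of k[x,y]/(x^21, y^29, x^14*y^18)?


k[x,y]/I, I = (x^21, y^29, x^14*y^18)
Rect: 21x29=609. Corner: (21-14)x(29-18)=77.
dim = 609-77 = 532


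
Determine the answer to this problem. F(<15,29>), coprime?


gcd(15,29)=1 => F=ab-a-b=15*29-15-29=435-44=391


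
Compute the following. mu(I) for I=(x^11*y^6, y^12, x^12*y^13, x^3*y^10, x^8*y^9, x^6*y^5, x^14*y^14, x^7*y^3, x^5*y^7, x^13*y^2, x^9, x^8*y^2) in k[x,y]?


Remove redundant (divisible by others).
x^14*y^14 redundant.
x^12*y^13 redundant.
x^11*y^6 redundant.
x^13*y^2 redundant.
x^8*y^9 redundant.
Min: x^9, x^8*y^2, x^7*y^3, x^6*y^5, x^5*y^7, x^3*y^10, y^12
Count=7


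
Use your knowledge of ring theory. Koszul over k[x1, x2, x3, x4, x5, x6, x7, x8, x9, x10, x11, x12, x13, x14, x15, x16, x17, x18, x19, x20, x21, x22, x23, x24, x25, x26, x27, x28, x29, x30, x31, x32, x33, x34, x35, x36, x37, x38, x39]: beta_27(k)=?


C(n,i)=C(39,27)=3910797436


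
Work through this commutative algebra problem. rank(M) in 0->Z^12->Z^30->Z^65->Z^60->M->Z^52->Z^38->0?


Alt sum=0:
(-1)^0*12 + (-1)^1*30 + (-1)^2*65 + (-1)^3*60 + (-1)^4*? + (-1)^5*52 + (-1)^6*38=0
rank(M)=27


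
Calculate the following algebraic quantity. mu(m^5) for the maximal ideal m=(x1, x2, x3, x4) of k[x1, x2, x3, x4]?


Graded Nakayama: mu(m^d) = dim_k (m^d/m^(d+1)) = #degree-5 monomials in 4 vars
C(n+d-1,d)=C(8,5)=56


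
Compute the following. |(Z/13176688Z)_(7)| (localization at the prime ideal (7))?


7-primary part: 13176688=7^7*16
Size=7^7=823543


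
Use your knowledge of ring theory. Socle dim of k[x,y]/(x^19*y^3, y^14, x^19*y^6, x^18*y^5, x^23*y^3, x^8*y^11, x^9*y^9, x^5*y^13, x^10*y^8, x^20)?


Socle = ann(m) = span of standard monomials u with x*u, y*u in I (staircase corners).
Redundant generators: x^19*y^6, x^23*y^3
Minimal generators: x^20, x^19*y^3, x^18*y^5, x^10*y^8, x^9*y^9, x^8*y^11, x^5*y^13, y^14
Corners: x^4y^13, x^7y^12, x^8y^10, x^9y^8, x^17y^7, x^18y^4, x^19y^2
Socle dim=7


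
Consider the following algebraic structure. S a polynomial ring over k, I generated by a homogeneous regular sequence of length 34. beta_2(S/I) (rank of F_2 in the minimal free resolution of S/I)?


Regular sequence => Koszul complex is the minimal free resolution.
Syz_1 minimally generated by Koszul relations f_i*e_j - f_j*e_i (i<j): mu(Syz_1) = beta_2 = C(m,2) = m(m-1)/2
m=34
34*33/2 = 561


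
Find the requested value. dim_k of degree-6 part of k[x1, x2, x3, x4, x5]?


C(d+n-1,n-1)=C(10,4)=210


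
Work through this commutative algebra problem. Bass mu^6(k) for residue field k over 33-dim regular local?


C(n,i)=C(33,6)=1107568


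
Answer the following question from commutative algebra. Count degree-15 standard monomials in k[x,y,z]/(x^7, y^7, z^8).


Need i<7, j<7, k<8 with i+j+k=15.
For each i, j ranges over max(0,15-i-7)..min(6,15-i):
  i=0: j in [8,6] -> 0
  i=1: j in [7,6] -> 0
  i=2: j in [6,6] -> 1
  i=3: j in [5,6] -> 2
  i=4: j in [4,6] -> 3
  i=5: j in [3,6] -> 4
  i=6: j in [2,6] -> 5
H(15) = 0+0+1+2+3+4+5 = 15


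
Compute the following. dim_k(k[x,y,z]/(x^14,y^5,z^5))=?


Basis: x^iy^jz^k, i<14,j<5,k<5
14*5*5=350


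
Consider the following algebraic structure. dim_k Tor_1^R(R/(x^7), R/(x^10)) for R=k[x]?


Tor_1(R/I,R/J)=(I cap J)/IJ=(x^10)/(x^17)
dim=17-10=min(7,10)=7


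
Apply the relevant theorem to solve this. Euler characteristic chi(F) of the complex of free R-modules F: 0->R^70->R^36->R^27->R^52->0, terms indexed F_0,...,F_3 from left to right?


chi = sum (-1)^i * rank:
(-1)^0*70=70
(-1)^1*36=-36
(-1)^2*27=27
(-1)^3*52=-52
chi=9


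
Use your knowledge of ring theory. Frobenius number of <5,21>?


gcd(5,21)=1 => F=ab-a-b=5*21-5-21=105-26=79


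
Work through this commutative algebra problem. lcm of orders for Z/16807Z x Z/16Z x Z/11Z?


Exponent = lcm of the cyclic orders; pairwise coprime => product.
7^5*2^4*11^1=16807*16*11=2958032


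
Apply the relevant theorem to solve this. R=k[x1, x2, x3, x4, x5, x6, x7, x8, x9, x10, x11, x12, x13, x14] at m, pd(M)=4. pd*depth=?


pd+depth=14
depth=14-4=10
pd*depth=4*10=40


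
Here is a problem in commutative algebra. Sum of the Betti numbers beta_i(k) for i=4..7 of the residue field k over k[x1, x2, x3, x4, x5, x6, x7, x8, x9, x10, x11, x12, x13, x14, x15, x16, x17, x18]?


Koszul resolution: beta_i(k)=C(n,i), n=18
C(18,4)=3060, C(18,5)=8568, C(18,6)=18564, C(18,7)=31824
Sum=62016


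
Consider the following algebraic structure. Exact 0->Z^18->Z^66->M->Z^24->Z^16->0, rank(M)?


Alt sum=0:
(-1)^0*18 + (-1)^1*66 + (-1)^2*? + (-1)^3*24 + (-1)^4*16=0
rank(M)=56


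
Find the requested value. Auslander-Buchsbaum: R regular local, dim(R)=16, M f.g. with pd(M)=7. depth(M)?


pd+depth=depth(R)=16
depth=16-7=9


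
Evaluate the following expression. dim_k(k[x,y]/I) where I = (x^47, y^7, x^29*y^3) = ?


k[x,y]/I, I = (x^47, y^7, x^29*y^3)
Rect: 47x7=329. Corner: (47-29)x(7-3)=72.
dim = 329-72 = 257


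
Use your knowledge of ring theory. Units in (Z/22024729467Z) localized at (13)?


Local ring = Z/815730721Z.
phi(815730721) = 13^7*(13-1) = 752982204


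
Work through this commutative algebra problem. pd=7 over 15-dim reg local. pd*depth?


pd+depth=15
depth=15-7=8
pd*depth=7*8=56


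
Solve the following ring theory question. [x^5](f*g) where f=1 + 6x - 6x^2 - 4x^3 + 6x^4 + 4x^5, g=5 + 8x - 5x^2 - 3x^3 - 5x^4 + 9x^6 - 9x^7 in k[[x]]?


[x^5] = sum a_i*b_j, i+j=5
  6*-5=-30
  -6*-3=18
  -4*-5=20
  6*8=48
  4*5=20
Sum=76


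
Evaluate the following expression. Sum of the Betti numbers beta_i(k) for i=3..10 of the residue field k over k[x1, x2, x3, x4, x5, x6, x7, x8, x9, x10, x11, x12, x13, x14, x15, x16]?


Koszul resolution: beta_i(k)=C(n,i), n=16
C(16,3)=560, C(16,4)=1820, C(16,5)=4368, C(16,6)=8008, C(16,7)=11440, C(16,8)=12870, C(16,9)=11440, C(16,10)=8008
Sum=58514


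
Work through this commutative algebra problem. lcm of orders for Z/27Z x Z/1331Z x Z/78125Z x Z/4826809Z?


Exponent = lcm of the cyclic orders; pairwise coprime => product.
3^3*11^3*5^7*13^6=27*1331*78125*4826809=13551643361953125


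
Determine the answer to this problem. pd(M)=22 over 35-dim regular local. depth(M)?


pd+depth=depth(R)=35
depth=35-22=13


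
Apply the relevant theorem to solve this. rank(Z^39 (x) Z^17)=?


rank(M(x)N) = rank(M)*rank(N)
39*17 = 663


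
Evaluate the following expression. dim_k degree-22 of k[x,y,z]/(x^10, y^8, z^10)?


Need i<10, j<8, k<10 with i+j+k=22.
For each i, j ranges over max(0,22-i-9)..min(7,22-i):
  i=0: j in [13,7] -> 0
  i=1: j in [12,7] -> 0
  i=2: j in [11,7] -> 0
  i=3: j in [10,7] -> 0
  i=4: j in [9,7] -> 0
  i=5: j in [8,7] -> 0
  i=6: j in [7,7] -> 1
  i=7: j in [6,7] -> 2
  i=8: j in [5,7] -> 3
  i=9: j in [4,7] -> 4
H(22) = 0+0+0+0+0+0+1+2+3+4 = 10


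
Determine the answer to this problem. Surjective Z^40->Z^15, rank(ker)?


rank(ker) = 40-15 = 25


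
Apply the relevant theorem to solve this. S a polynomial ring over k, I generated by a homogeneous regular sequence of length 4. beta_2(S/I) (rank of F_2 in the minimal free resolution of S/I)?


Regular sequence => Koszul complex is the minimal free resolution.
Syz_1 minimally generated by Koszul relations f_i*e_j - f_j*e_i (i<j): mu(Syz_1) = beta_2 = C(m,2) = m(m-1)/2
m=4
4*3/2 = 6


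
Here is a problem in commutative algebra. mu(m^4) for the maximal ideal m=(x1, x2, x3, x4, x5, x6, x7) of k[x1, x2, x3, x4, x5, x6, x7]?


Graded Nakayama: mu(m^d) = dim_k (m^d/m^(d+1)) = #degree-4 monomials in 7 vars
C(n+d-1,d)=C(10,4)=210


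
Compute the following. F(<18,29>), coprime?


gcd(18,29)=1 => F=ab-a-b=18*29-18-29=522-47=475


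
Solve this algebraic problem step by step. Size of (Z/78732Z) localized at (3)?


3-primary part: 78732=3^9*4
Size=3^9=19683


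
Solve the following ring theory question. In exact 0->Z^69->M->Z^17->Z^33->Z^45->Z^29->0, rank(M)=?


Alt sum=0:
(-1)^0*69 + (-1)^1*? + (-1)^2*17 + (-1)^3*33 + (-1)^4*45 + (-1)^5*29=0
rank(M)=69


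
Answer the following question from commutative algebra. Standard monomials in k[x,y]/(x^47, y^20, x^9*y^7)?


k[x,y]/I, I = (x^47, y^20, x^9*y^7)
Rect: 47x20=940. Corner: (47-9)x(20-7)=494.
dim = 940-494 = 446


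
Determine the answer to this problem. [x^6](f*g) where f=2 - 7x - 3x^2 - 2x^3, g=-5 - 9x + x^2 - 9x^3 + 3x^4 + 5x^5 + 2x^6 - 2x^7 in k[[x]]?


[x^6] = sum a_i*b_j, i+j=6
  2*2=4
  -7*5=-35
  -3*3=-9
  -2*-9=18
Sum=-22


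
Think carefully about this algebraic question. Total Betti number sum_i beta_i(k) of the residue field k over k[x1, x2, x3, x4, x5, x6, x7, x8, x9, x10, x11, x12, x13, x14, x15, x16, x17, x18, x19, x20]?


Koszul resolution: beta_i(k)=C(n,i), n=20
sum_i C(20,i) = 2^20 = 1048576


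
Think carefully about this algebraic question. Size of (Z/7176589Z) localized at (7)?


7-primary part: 7176589=7^6*61
Size=7^6=117649


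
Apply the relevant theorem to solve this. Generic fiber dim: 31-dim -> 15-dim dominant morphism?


dim(fiber)=dim(X)-dim(Y)=31-15=16


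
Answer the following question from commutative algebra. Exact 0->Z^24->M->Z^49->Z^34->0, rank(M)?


Alt sum=0:
(-1)^0*24 + (-1)^1*? + (-1)^2*49 + (-1)^3*34=0
rank(M)=39


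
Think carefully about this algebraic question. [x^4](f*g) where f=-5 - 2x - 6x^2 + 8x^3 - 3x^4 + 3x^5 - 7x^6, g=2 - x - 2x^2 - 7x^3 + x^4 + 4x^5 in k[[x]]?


[x^4] = sum a_i*b_j, i+j=4
  -5*1=-5
  -2*-7=14
  -6*-2=12
  8*-1=-8
  -3*2=-6
Sum=7


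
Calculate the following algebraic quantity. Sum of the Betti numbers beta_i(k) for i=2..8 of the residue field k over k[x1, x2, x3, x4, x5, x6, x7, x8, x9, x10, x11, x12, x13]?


Koszul resolution: beta_i(k)=C(n,i), n=13
C(13,2)=78, C(13,3)=286, C(13,4)=715, C(13,5)=1287, C(13,6)=1716, C(13,7)=1716, C(13,8)=1287
Sum=7085


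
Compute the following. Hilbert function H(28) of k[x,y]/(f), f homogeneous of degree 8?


H(t)=d for t>=d-1.
d=8, t=28
H(28)=8


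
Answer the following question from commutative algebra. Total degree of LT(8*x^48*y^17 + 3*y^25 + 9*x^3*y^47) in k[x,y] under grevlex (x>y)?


LT: 8*x^48*y^17
deg_x=48, deg_y=17
Total=48+17=65


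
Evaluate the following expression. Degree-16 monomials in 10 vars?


C(d+n-1,n-1)=C(25,9)=2042975


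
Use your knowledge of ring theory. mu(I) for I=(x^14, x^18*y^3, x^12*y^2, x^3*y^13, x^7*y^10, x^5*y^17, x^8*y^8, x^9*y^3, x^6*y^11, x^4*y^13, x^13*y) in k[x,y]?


Remove redundant (divisible by others).
x^5*y^17 redundant.
x^18*y^3 redundant.
x^4*y^13 redundant.
Min: x^14, x^13*y, x^12*y^2, x^9*y^3, x^8*y^8, x^7*y^10, x^6*y^11, x^3*y^13
Count=8


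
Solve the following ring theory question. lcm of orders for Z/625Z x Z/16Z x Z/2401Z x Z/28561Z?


Exponent = lcm of the cyclic orders; pairwise coprime => product.
5^4*2^4*7^4*13^4=625*16*2401*28561=685749610000


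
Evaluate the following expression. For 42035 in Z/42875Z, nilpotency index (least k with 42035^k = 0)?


42035^k mod 42875:
k=1: 42035
k=2: 19600
k=3: 0
First zero at k = 3


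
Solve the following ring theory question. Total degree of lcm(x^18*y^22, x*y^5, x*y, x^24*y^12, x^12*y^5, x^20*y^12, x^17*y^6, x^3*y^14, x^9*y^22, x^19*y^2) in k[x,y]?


lcm = componentwise max:
x: max(18,1,1,24,12,20,17,3,9,19)=24
y: max(22,5,1,12,5,12,6,14,22,2)=22
Total=24+22=46


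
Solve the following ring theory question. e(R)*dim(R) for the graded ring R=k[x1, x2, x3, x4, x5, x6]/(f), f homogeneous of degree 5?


e(R)=deg(f)=5, dim(R)=6-1=5
e*dim=5*5=25


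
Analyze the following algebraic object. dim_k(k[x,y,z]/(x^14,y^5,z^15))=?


Basis: x^iy^jz^k, i<14,j<5,k<15
14*5*15=1050


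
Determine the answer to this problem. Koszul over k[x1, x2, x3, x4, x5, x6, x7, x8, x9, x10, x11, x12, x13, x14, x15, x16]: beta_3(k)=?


C(n,i)=C(16,3)=560


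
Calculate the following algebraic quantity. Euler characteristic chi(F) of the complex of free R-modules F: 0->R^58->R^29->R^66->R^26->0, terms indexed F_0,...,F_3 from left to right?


chi = sum (-1)^i * rank:
(-1)^0*58=58
(-1)^1*29=-29
(-1)^2*66=66
(-1)^3*26=-26
chi=69


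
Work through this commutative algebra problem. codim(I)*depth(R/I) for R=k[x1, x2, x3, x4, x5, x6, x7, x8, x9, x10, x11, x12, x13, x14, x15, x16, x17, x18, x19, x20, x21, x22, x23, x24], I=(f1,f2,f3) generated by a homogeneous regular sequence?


codim=3, depth=dim(R/I)=24-3=21
Product=3*21=63


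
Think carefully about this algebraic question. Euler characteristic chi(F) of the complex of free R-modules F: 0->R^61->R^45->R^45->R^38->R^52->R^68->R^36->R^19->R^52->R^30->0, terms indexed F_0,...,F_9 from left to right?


chi = sum (-1)^i * rank:
(-1)^0*61=61
(-1)^1*45=-45
(-1)^2*45=45
(-1)^3*38=-38
(-1)^4*52=52
(-1)^5*68=-68
(-1)^6*36=36
(-1)^7*19=-19
(-1)^8*52=52
(-1)^9*30=-30
chi=46


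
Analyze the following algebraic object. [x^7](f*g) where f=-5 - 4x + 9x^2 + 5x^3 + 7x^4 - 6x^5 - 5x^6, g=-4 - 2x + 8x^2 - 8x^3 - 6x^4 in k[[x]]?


[x^7] = sum a_i*b_j, i+j=7
  5*-6=-30
  7*-8=-56
  -6*8=-48
  -5*-2=10
Sum=-124


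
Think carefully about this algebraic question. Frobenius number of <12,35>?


gcd(12,35)=1 => F=ab-a-b=12*35-12-35=420-47=373


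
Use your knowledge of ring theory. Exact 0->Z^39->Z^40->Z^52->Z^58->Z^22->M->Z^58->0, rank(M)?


Alt sum=0:
(-1)^0*39 + (-1)^1*40 + (-1)^2*52 + (-1)^3*58 + (-1)^4*22 + (-1)^5*? + (-1)^6*58=0
rank(M)=73


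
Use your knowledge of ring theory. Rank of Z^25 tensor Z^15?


rank(M(x)N) = rank(M)*rank(N)
25*15 = 375


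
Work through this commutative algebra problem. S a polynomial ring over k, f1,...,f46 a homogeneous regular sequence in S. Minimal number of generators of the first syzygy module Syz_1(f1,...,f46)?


Regular sequence => Koszul complex is the minimal free resolution.
Syz_1 minimally generated by Koszul relations f_i*e_j - f_j*e_i (i<j): mu(Syz_1) = beta_2 = C(m,2) = m(m-1)/2
m=46
46*45/2 = 1035


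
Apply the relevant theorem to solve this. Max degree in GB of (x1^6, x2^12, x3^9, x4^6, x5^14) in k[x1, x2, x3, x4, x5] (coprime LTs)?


Pure powers, coprime LTs => already GB.
Degrees: 6, 12, 9, 6, 14
Max=14


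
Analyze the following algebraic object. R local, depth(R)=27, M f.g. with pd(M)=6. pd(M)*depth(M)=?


pd+depth=27
depth=27-6=21
pd*depth=6*21=126


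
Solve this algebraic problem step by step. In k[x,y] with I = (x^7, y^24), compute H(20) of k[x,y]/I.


k[x,y], I = (x^7, y^24), d = 20
Need i < 7 and d-i < 24.
Range: 0 <= i <= 6.
H(20) = 7


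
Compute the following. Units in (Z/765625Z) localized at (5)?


Local ring = Z/15625Z.
phi(15625) = 5^5*(5-1) = 12500


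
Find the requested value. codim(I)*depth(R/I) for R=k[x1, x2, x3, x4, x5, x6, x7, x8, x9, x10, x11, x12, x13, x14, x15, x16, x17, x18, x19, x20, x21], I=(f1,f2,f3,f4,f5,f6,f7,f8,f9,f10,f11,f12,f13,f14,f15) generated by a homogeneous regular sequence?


codim=15, depth=dim(R/I)=21-15=6
Product=15*6=90


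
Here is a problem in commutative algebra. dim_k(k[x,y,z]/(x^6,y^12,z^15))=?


Basis: x^iy^jz^k, i<6,j<12,k<15
6*12*15=1080


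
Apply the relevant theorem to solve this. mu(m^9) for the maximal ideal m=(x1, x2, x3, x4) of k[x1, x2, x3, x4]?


Graded Nakayama: mu(m^d) = dim_k (m^d/m^(d+1)) = #degree-9 monomials in 4 vars
C(n+d-1,d)=C(12,9)=220


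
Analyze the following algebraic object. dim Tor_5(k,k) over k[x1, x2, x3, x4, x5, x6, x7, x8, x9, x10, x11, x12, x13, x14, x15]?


Koszul: C(n,i)=C(15,5)=3003


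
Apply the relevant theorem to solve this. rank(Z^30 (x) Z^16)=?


rank(M(x)N) = rank(M)*rank(N)
30*16 = 480


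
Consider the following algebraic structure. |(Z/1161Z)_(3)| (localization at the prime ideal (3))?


3-primary part: 1161=3^3*43
Size=3^3=27


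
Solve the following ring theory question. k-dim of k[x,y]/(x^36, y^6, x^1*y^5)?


k[x,y]/I, I = (x^36, y^6, x^1*y^5)
Rect: 36x6=216. Corner: (36-1)x(6-5)=35.
dim = 216-35 = 181


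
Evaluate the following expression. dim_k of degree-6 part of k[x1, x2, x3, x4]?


C(d+n-1,n-1)=C(9,3)=84


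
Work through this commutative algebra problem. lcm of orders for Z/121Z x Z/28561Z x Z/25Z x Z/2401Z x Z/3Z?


Exponent = lcm of the cyclic orders; pairwise coprime => product.
11^2*13^4*5^2*7^4*3^1=121*28561*25*2401*3=622317771075


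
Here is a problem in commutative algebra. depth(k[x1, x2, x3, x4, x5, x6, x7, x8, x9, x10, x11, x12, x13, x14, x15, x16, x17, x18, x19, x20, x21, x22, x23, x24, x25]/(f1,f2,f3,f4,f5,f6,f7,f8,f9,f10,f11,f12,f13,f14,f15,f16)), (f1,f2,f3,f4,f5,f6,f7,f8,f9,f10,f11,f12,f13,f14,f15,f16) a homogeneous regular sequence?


depth(R)=25
depth(R/I)=25-16=9


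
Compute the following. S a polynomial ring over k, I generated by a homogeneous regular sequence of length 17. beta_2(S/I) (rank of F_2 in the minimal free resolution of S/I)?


Regular sequence => Koszul complex is the minimal free resolution.
Syz_1 minimally generated by Koszul relations f_i*e_j - f_j*e_i (i<j): mu(Syz_1) = beta_2 = C(m,2) = m(m-1)/2
m=17
17*16/2 = 136


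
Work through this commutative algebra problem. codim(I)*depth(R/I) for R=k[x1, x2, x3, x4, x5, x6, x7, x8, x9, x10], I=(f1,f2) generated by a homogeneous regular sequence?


codim=2, depth=dim(R/I)=10-2=8
Product=2*8=16


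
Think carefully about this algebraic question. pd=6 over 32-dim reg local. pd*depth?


pd+depth=32
depth=32-6=26
pd*depth=6*26=156


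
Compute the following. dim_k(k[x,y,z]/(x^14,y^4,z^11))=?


Basis: x^iy^jz^k, i<14,j<4,k<11
14*4*11=616


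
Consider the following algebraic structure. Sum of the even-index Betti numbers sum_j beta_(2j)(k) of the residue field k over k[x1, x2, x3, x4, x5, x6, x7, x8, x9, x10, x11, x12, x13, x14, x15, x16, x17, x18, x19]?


Koszul resolution: beta_i(k)=C(n,i), n=19
sum_even C(19,i) = 2^(n-1) = 2^18 = 262144


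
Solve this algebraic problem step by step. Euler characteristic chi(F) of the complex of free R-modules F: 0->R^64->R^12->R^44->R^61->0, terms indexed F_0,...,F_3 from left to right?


chi = sum (-1)^i * rank:
(-1)^0*64=64
(-1)^1*12=-12
(-1)^2*44=44
(-1)^3*61=-61
chi=35


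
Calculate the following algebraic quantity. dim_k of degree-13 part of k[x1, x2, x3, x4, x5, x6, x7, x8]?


C(d+n-1,n-1)=C(20,7)=77520


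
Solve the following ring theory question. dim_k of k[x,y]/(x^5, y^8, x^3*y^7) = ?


k[x,y]/I, I = (x^5, y^8, x^3*y^7)
Rect: 5x8=40. Corner: (5-3)x(8-7)=2.
dim = 40-2 = 38


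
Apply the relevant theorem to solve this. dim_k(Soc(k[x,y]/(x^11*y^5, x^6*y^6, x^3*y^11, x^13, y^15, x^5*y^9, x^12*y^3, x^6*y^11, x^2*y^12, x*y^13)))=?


Socle = ann(m) = span of standard monomials u with x*u, y*u in I (staircase corners).
Redundant generators: x^6*y^11
Minimal generators: x^13, x^12*y^3, x^11*y^5, x^6*y^6, x^5*y^9, x^3*y^11, x^2*y^12, x*y^13, y^15
Corners: y^14, xy^12, x^2y^11, x^4y^10, x^5y^8, x^10y^5, x^11y^4, x^12y^2
Socle dim=8


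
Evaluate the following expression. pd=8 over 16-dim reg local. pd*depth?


pd+depth=16
depth=16-8=8
pd*depth=8*8=64


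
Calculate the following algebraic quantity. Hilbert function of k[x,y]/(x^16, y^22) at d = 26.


k[x,y], I = (x^16, y^22), d = 26
Need i < 16 and d-i < 22.
Range: 5 <= i <= 15.
H(26) = 11


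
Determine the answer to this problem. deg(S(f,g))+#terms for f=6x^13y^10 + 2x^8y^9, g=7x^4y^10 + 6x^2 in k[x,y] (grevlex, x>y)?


LT(f)=6x^13y^10, LT(g)=7x^4y^10
lcm(LM)=x^13y^10
S(f,g) (scaled by 42 to clear denominators) = 7*f - 6x^9*g = 14x^8y^9 - 36x^11
2 terms, deg 17.
17+2=19


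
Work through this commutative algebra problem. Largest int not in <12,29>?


gcd(12,29)=1 => F=ab-a-b=12*29-12-29=348-41=307


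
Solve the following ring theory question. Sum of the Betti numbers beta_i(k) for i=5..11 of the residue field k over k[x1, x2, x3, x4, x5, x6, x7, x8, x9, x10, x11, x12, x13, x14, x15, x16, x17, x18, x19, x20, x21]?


Koszul resolution: beta_i(k)=C(n,i), n=21
C(21,5)=20349, C(21,6)=54264, C(21,7)=116280, C(21,8)=203490, C(21,9)=293930, C(21,10)=352716, C(21,11)=352716
Sum=1393745


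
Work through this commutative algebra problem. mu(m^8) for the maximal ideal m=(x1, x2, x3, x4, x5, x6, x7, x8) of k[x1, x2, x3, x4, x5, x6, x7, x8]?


Graded Nakayama: mu(m^d) = dim_k (m^d/m^(d+1)) = #degree-8 monomials in 8 vars
C(n+d-1,d)=C(15,8)=6435


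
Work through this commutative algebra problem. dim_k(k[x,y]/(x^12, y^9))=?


Basis: x^i*y^j, i<12, j<9
12*9=108


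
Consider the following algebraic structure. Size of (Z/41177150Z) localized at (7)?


7-primary part: 41177150=7^7*50
Size=7^7=823543


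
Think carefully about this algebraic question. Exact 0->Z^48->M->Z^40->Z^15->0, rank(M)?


Alt sum=0:
(-1)^0*48 + (-1)^1*? + (-1)^2*40 + (-1)^3*15=0
rank(M)=73


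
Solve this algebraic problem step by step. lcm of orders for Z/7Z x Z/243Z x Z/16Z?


Exponent = lcm of the cyclic orders; pairwise coprime => product.
7^1*3^5*2^4=7*243*16=27216


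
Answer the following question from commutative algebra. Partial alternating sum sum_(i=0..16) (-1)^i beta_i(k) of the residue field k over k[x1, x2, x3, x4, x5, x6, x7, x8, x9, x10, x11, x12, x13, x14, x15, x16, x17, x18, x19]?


Koszul resolution: beta_i(k)=C(n,i), n=19
sum_(i=0..p) (-1)^i C(n,i) = (-1)^p C(n-1,p)
(-1)^16*C(18,16) = (-1)^16*153 = 153


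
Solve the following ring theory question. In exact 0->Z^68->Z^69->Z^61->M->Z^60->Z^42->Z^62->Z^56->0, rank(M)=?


Alt sum=0:
(-1)^0*68 + (-1)^1*69 + (-1)^2*61 + (-1)^3*? + (-1)^4*60 + (-1)^5*42 + (-1)^6*62 + (-1)^7*56=0
rank(M)=84


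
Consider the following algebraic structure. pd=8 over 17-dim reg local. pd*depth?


pd+depth=17
depth=17-8=9
pd*depth=8*9=72


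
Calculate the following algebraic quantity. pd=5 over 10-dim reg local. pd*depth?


pd+depth=10
depth=10-5=5
pd*depth=5*5=25


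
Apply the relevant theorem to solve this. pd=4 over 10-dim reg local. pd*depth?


pd+depth=10
depth=10-4=6
pd*depth=4*6=24


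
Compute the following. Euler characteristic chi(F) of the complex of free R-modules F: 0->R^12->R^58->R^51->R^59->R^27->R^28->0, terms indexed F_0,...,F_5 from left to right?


chi = sum (-1)^i * rank:
(-1)^0*12=12
(-1)^1*58=-58
(-1)^2*51=51
(-1)^3*59=-59
(-1)^4*27=27
(-1)^5*28=-28
chi=-55


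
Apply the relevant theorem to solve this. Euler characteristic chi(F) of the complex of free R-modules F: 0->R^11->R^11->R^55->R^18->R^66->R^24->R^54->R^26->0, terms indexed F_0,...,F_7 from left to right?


chi = sum (-1)^i * rank:
(-1)^0*11=11
(-1)^1*11=-11
(-1)^2*55=55
(-1)^3*18=-18
(-1)^4*66=66
(-1)^5*24=-24
(-1)^6*54=54
(-1)^7*26=-26
chi=107


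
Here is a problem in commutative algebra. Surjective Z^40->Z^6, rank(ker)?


rank(ker) = 40-6 = 34


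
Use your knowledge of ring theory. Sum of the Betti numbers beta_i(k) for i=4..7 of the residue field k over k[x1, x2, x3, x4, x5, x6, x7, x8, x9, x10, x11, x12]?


Koszul resolution: beta_i(k)=C(n,i), n=12
C(12,4)=495, C(12,5)=792, C(12,6)=924, C(12,7)=792
Sum=3003


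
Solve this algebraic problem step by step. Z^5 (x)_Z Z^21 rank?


rank(M(x)N) = rank(M)*rank(N)
5*21 = 105


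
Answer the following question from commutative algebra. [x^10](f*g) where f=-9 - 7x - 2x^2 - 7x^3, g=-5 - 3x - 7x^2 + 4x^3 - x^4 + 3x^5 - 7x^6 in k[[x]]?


[x^10] = sum a_i*b_j, i+j=10
Sum=0


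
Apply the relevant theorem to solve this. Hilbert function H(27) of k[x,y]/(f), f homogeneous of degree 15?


H(t)=d for t>=d-1.
d=15, t=27
H(27)=15


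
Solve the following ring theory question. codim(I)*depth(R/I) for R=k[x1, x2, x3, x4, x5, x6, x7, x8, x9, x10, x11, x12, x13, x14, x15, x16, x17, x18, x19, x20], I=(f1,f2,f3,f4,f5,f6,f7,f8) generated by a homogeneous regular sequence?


codim=8, depth=dim(R/I)=20-8=12
Product=8*12=96


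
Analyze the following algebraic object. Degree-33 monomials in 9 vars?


C(d+n-1,n-1)=C(41,8)=95548245


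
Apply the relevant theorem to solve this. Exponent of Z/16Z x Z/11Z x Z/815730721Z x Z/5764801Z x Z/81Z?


Exponent = lcm of the cyclic orders; pairwise coprime => product.
2^4*11^1*13^8*7^8*3^4=16*11*815730721*5764801*81=67039200336816083376


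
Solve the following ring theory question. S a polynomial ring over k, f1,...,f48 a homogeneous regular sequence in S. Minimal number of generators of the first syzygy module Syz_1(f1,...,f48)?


Regular sequence => Koszul complex is the minimal free resolution.
Syz_1 minimally generated by Koszul relations f_i*e_j - f_j*e_i (i<j): mu(Syz_1) = beta_2 = C(m,2) = m(m-1)/2
m=48
48*47/2 = 1128


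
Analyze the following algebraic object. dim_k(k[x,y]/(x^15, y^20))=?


Basis: x^i*y^j, i<15, j<20
15*20=300


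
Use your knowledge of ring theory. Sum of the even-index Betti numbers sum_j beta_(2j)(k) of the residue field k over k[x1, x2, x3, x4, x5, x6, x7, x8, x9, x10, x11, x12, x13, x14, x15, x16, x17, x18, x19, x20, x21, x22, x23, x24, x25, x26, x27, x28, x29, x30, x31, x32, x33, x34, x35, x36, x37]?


Koszul resolution: beta_i(k)=C(n,i), n=37
sum_even C(37,i) = 2^(n-1) = 2^36 = 68719476736


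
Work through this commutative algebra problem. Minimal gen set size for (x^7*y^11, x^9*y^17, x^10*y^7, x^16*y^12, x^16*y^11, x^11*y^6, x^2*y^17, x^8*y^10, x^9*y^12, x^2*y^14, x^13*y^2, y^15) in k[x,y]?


Remove redundant (divisible by others).
x^16*y^12 redundant.
x^9*y^17 redundant.
x^16*y^11 redundant.
x^2*y^17 redundant.
x^9*y^12 redundant.
Min: x^13*y^2, x^11*y^6, x^10*y^7, x^8*y^10, x^7*y^11, x^2*y^14, y^15
Count=7


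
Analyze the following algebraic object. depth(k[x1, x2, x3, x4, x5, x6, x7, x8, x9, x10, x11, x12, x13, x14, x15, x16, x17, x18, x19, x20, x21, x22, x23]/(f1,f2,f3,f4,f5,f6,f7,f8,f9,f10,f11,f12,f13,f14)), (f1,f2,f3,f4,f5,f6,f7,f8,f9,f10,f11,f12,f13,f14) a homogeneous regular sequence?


depth(R)=23
depth(R/I)=23-14=9


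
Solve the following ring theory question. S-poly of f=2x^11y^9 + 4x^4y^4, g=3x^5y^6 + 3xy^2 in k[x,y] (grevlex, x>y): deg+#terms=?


LT(f)=2x^11y^9, LT(g)=3x^5y^6
lcm(LM)=x^11y^9
S(f,g) (scaled by 6 to clear denominators) = 3*f - 2x^6y^3*g = -6x^7y^5 + 12x^4y^4
2 terms, deg 12.
12+2=14


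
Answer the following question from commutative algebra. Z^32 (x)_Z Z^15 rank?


rank(M(x)N) = rank(M)*rank(N)
32*15 = 480


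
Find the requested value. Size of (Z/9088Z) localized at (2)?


2-primary part: 9088=2^7*71
Size=2^7=128


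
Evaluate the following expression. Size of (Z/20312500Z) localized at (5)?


5-primary part: 20312500=5^8*52
Size=5^8=390625


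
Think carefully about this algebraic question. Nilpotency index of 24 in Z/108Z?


24^k mod 108:
k=1: 24
k=2: 36
k=3: 0
First zero at k = 3


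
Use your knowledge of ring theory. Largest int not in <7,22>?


gcd(7,22)=1 => F=ab-a-b=7*22-7-22=154-29=125


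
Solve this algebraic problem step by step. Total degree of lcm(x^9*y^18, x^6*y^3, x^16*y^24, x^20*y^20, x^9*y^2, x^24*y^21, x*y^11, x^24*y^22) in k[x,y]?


lcm = componentwise max:
x: max(9,6,16,20,9,24,1,24)=24
y: max(18,3,24,20,2,21,11,22)=24
Total=24+24=48


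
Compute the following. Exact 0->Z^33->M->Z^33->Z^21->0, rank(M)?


Alt sum=0:
(-1)^0*33 + (-1)^1*? + (-1)^2*33 + (-1)^3*21=0
rank(M)=45


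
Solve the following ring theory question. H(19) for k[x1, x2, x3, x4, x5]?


C(d+n-1,n-1)=C(23,4)=8855


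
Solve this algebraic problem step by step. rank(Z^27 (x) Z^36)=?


rank(M(x)N) = rank(M)*rank(N)
27*36 = 972


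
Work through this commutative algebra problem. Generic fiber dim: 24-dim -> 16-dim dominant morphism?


dim(fiber)=dim(X)-dim(Y)=24-16=8


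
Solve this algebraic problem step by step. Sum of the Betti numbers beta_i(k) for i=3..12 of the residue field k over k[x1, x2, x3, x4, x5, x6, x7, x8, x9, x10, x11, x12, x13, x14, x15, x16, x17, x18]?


Koszul resolution: beta_i(k)=C(n,i), n=18
C(18,3)=816, C(18,4)=3060, C(18,5)=8568, C(18,6)=18564, C(18,7)=31824, C(18,8)=43758, C(18,9)=48620, C(18,10)=43758, C(18,11)=31824, C(18,12)=18564
Sum=249356


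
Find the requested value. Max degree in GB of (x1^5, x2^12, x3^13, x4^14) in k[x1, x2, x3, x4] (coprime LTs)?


Pure powers, coprime LTs => already GB.
Degrees: 5, 12, 13, 14
Max=14


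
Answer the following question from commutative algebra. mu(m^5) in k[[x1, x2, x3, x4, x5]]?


C(n+d-1,d)=C(9,5)=126


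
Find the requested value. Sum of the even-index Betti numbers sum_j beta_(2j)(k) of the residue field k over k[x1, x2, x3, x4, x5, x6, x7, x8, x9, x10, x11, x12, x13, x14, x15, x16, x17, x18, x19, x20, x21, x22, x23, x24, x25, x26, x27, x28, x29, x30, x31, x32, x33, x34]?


Koszul resolution: beta_i(k)=C(n,i), n=34
sum_even C(34,i) = 2^(n-1) = 2^33 = 8589934592


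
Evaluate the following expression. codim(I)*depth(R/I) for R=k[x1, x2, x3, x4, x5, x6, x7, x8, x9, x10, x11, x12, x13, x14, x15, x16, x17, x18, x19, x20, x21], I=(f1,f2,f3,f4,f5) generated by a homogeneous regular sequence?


codim=5, depth=dim(R/I)=21-5=16
Product=5*16=80


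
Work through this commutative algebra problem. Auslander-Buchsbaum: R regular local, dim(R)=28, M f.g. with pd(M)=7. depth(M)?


pd+depth=depth(R)=28
depth=28-7=21


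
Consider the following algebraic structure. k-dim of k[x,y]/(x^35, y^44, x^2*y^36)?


k[x,y]/I, I = (x^35, y^44, x^2*y^36)
Rect: 35x44=1540. Corner: (35-2)x(44-36)=264.
dim = 1540-264 = 1276


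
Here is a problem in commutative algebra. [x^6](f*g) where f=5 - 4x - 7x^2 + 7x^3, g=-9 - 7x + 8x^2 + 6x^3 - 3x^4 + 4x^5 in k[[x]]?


[x^6] = sum a_i*b_j, i+j=6
  -4*4=-16
  -7*-3=21
  7*6=42
Sum=47


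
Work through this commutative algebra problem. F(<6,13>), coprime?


gcd(6,13)=1 => F=ab-a-b=6*13-6-13=78-19=59


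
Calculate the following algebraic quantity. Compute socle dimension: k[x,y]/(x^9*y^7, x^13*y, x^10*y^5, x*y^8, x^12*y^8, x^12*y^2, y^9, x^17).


Socle = ann(m) = span of standard monomials u with x*u, y*u in I (staircase corners).
Redundant generators: x^12*y^8
Minimal generators: x^17, x^13*y, x^12*y^2, x^10*y^5, x^9*y^7, x*y^8, y^9
Corners: y^8, x^8y^7, x^9y^6, x^11y^4, x^12y, x^16
Socle dim=6


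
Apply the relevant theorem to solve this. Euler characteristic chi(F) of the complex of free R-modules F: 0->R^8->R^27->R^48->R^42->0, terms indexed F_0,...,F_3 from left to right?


chi = sum (-1)^i * rank:
(-1)^0*8=8
(-1)^1*27=-27
(-1)^2*48=48
(-1)^3*42=-42
chi=-13


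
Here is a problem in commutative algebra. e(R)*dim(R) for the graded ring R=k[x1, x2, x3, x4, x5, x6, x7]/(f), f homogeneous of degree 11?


e(R)=deg(f)=11, dim(R)=7-1=6
e*dim=11*6=66


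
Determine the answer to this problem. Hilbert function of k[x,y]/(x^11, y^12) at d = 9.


k[x,y], I = (x^11, y^12), d = 9
Need i < 11 and d-i < 12.
Range: 0 <= i <= 9.
H(9) = 10


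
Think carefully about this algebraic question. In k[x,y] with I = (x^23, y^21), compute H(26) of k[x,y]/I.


k[x,y], I = (x^23, y^21), d = 26
Need i < 23 and d-i < 21.
Range: 6 <= i <= 22.
H(26) = 17


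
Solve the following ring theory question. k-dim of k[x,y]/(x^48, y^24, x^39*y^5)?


k[x,y]/I, I = (x^48, y^24, x^39*y^5)
Rect: 48x24=1152. Corner: (48-39)x(24-5)=171.
dim = 1152-171 = 981


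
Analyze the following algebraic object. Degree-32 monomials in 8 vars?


C(d+n-1,n-1)=C(39,7)=15380937


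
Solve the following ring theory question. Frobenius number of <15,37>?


gcd(15,37)=1 => F=ab-a-b=15*37-15-37=555-52=503


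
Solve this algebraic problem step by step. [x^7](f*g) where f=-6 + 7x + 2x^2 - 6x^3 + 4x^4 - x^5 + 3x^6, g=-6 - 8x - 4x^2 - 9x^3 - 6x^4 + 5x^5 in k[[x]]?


[x^7] = sum a_i*b_j, i+j=7
  2*5=10
  -6*-6=36
  4*-9=-36
  -1*-4=4
  3*-8=-24
Sum=-10


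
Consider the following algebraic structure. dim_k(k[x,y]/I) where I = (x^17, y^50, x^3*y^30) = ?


k[x,y]/I, I = (x^17, y^50, x^3*y^30)
Rect: 17x50=850. Corner: (17-3)x(50-30)=280.
dim = 850-280 = 570


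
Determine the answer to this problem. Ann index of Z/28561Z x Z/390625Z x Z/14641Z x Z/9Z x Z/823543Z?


Exponent = lcm of the cyclic orders; pairwise coprime => product.
13^4*5^8*11^4*3^2*7^7=28561*390625*14641*9*823543=1210690052480893359375


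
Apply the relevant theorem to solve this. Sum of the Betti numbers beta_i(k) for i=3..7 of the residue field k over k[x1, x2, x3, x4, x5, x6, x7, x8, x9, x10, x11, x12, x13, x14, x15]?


Koszul resolution: beta_i(k)=C(n,i), n=15
C(15,3)=455, C(15,4)=1365, C(15,5)=3003, C(15,6)=5005, C(15,7)=6435
Sum=16263


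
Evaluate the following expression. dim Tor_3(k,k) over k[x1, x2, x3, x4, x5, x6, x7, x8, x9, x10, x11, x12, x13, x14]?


Koszul: C(n,i)=C(14,3)=364


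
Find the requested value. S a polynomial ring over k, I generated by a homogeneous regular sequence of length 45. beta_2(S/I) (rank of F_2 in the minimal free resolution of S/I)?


Regular sequence => Koszul complex is the minimal free resolution.
Syz_1 minimally generated by Koszul relations f_i*e_j - f_j*e_i (i<j): mu(Syz_1) = beta_2 = C(m,2) = m(m-1)/2
m=45
45*44/2 = 990


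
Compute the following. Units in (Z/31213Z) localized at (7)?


Local ring = Z/2401Z.
phi(2401) = 7^3*(7-1) = 2058


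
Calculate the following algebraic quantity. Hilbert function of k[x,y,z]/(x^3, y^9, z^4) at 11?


Need i<3, j<9, k<4 with i+j+k=11.
For each i, j ranges over max(0,11-i-3)..min(8,11-i):
  i=0: j in [8,8] -> 1
  i=1: j in [7,8] -> 2
  i=2: j in [6,8] -> 3
H(11) = 1+2+3 = 6


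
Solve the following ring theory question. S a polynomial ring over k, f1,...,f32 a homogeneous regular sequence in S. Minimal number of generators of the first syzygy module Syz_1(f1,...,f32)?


Regular sequence => Koszul complex is the minimal free resolution.
Syz_1 minimally generated by Koszul relations f_i*e_j - f_j*e_i (i<j): mu(Syz_1) = beta_2 = C(m,2) = m(m-1)/2
m=32
32*31/2 = 496


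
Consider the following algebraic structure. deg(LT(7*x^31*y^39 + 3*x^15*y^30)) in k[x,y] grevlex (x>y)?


LT: 7*x^31*y^39
deg_x=31, deg_y=39
Total=31+39=70


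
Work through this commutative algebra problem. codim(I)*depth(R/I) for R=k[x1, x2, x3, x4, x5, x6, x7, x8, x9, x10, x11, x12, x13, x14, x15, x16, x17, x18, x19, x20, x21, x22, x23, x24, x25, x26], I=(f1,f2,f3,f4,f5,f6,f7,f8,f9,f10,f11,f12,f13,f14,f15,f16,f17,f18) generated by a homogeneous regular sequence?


codim=18, depth=dim(R/I)=26-18=8
Product=18*8=144


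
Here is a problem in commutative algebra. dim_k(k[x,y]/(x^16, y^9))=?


Basis: x^i*y^j, i<16, j<9
16*9=144


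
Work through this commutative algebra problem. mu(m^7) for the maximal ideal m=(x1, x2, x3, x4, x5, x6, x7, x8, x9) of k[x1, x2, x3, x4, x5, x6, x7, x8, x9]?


Graded Nakayama: mu(m^d) = dim_k (m^d/m^(d+1)) = #degree-7 monomials in 9 vars
C(n+d-1,d)=C(15,7)=6435


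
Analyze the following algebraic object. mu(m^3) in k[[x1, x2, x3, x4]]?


C(n+d-1,d)=C(6,3)=20


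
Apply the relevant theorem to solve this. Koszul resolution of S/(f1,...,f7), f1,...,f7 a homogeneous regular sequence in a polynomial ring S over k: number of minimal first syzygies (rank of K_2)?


Regular sequence => Koszul complex is the minimal free resolution.
Syz_1 minimally generated by Koszul relations f_i*e_j - f_j*e_i (i<j): mu(Syz_1) = beta_2 = C(m,2) = m(m-1)/2
m=7
7*6/2 = 21
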